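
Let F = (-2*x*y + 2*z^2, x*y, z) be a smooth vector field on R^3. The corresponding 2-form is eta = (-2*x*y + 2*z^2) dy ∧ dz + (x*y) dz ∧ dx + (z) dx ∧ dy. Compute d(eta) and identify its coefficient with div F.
d(eta) = (x - 2*y + 1) dx ∧ dy ∧ dz; div F = x - 2*y + 1

For a 2-form in R^3 of the form above, applying d gives a 3-form with coefficient ∂P/∂x + ∂Q/∂y + ∂R/∂z:
  ∂P/∂x = -2*y
  ∂Q/∂y = x
  ∂R/∂z = 1
Sum = x - 2*y + 1, which is exactly div F.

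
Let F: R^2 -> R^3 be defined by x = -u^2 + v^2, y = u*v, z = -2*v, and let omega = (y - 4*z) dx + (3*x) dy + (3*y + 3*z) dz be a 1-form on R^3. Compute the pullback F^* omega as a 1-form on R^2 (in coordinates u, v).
F^* omega = (v*(-5*u^2 - 16*u + 3*v^2)) du + (-3*u^3 + 5*u*v^2 - 6*u*v + 16*v^2 + 12*v) dv

Using F^*(f dg) = (f ∘ F) d(g ∘ F), substitute each coordinate x_i by F_i(u, v) in f_i, and replace dx_i by d F_i = (∂F_i/∂u) du + (∂F_i/∂v) dv.
  For the x component: f_1(F) = v*(u + 8); d F_1 = (-2*u) du + (2*v) dv
  For the y component: f_2(F) = -3*u^2 + 3*v^2; d F_2 = (v) du + (u) dv
  For the z component: f_3(F) = 3*v*(u - 2); d F_3 = (0) du + (-2) dv
Combining and collecting du, dv coefficients:
  coeff of du: v*(-5*u^2 - 16*u + 3*v^2)
  coeff of dv: -3*u^3 + 5*u*v^2 - 6*u*v + 16*v^2 + 12*v
F^* omega = (v*(-5*u^2 - 16*u + 3*v^2)) du + (-3*u^3 + 5*u*v^2 - 6*u*v + 16*v^2 + 12*v) dv.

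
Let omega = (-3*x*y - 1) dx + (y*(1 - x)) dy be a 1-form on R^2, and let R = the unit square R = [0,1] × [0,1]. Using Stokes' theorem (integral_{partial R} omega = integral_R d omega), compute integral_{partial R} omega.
integral_(partial R) omega = 1

Stokes: integral_partial_R omega = integral_R d omega with d omega = (∂Q/∂x - ∂P/∂y) dx ∧ dy.
  ∂Q/∂x = -y
  ∂P/∂y = -3*x
  integrand = ∂Q/∂x - ∂P/∂y = 3*x - y.
Integrating over R: integral_0^1 integral_0^1 (3*x - y) dx dy = 1.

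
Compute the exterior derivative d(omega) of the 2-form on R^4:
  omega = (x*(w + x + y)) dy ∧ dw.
d(omega) = (w + 2*x + y) dx ∧ dy ∧ dw

For a 2-form omega = sum_{i<j} g_{ij} dx_i ∧ dx_j, the exterior derivative is
  d(omega) = sum_{i<j} d(g_{ij}) ∧ dx_i ∧ dx_j = sum_{i<j, k} (∂g_{ij}/∂x_k) dx_k ∧ dx_i ∧ dx_j.
Expand each term, using dx_k ∧ dx_i ∧ dx_j = sgn(permutation) dx_{(a)} ∧ dx_{(b)} ∧ dx_{(c)} with (a < b < c) sorted:
  d(x*(w + x + y)) includes (∂/∂x)(x*(w + x + y)) dx = (w + 2*x + y) dx, which multiplied by dy ∧ dw gives (w + 2*x + y) dx ∧ dy ∧ dw
Collecting like 3-forms: d(omega) = (w + 2*x + y) dx ∧ dy ∧ dw.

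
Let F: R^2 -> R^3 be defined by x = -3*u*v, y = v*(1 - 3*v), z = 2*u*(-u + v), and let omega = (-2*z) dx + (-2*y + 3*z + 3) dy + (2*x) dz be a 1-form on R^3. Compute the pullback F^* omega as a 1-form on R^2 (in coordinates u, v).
F^* omega = (12*u^2*v) du + (-12*u^3 + 36*u^2*v - 6*u^2 - 36*u*v^2 + 6*u*v - 36*v^3 + 18*v^2 - 20*v + 3) dv

Using F^*(f dg) = (f ∘ F) d(g ∘ F), substitute each coordinate x_i by F_i(u, v) in f_i, and replace dx_i by d F_i = (∂F_i/∂u) du + (∂F_i/∂v) dv.
  For the x component: f_1(F) = 4*u*(u - v); d F_1 = (-3*v) du + (-3*u) dv
  For the y component: f_2(F) = -6*u^2 + 6*u*v + 6*v^2 - 2*v + 3; d F_2 = (0) du + (1 - 6*v) dv
  For the z component: f_3(F) = -6*u*v; d F_3 = (-4*u + 2*v) du + (2*u) dv
Combining and collecting du, dv coefficients:
  coeff of du: 12*u^2*v
  coeff of dv: -12*u^3 + 36*u^2*v - 6*u^2 - 36*u*v^2 + 6*u*v - 36*v^3 + 18*v^2 - 20*v + 3
F^* omega = (12*u^2*v) du + (-12*u^3 + 36*u^2*v - 6*u^2 - 36*u*v^2 + 6*u*v - 36*v^3 + 18*v^2 - 20*v + 3) dv.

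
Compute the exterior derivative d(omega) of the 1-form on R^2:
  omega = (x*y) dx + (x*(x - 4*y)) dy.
d(omega) = (x - 4*y) dx ∧ dy

For a 1-form omega = sum_i f_i dx_i, the exterior derivative is
  d(omega) = sum_{i < j} (∂f_j/∂x_i - ∂f_i/∂x_j) dx_i ∧ dx_j.
  coefficient of dx ∧ dy: ∂f_2/∂x - ∂f_1/∂y = ∂(x*(x - 4*y))/∂x - ∂(x*y)/∂y = x - 4*y
Assembling: d(omega) = (x - 4*y) dx ∧ dy.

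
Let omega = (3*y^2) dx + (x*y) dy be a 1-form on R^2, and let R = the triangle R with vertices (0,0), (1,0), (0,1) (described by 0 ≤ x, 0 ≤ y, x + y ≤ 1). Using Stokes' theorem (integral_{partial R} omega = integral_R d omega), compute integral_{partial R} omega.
integral_(partial R) omega = -5/6

Stokes: integral_partial_R omega = integral_R d omega with d omega = (∂Q/∂x - ∂P/∂y) dx ∧ dy.
  ∂Q/∂x = y
  ∂P/∂y = 6*y
  integrand = ∂Q/∂x - ∂P/∂y = -5*y.
Integrating over R: integral_0^1 integral_0^{1-x} (-5*y) dy dx = -5/6.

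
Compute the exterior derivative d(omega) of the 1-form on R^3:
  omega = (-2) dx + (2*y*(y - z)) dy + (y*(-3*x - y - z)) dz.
d(omega) = (-3*y) dx ∧ dz + (-3*x - z) dy ∧ dz

For a 1-form omega = sum_i f_i dx_i, the exterior derivative is
  d(omega) = sum_{i < j} (∂f_j/∂x_i - ∂f_i/∂x_j) dx_i ∧ dx_j.
  coefficient of dx ∧ dz: ∂f_3/∂x - ∂f_1/∂z = ∂(y*(-3*x - y - z))/∂x - ∂(-2)/∂z = -3*y
  coefficient of dy ∧ dz: ∂f_3/∂y - ∂f_2/∂z = ∂(y*(-3*x - y - z))/∂y - ∂(2*y*(y - z))/∂z = -3*x - z
Assembling: d(omega) = (-3*y) dx ∧ dz + (-3*x - z) dy ∧ dz.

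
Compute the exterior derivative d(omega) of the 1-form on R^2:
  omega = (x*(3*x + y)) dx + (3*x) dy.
d(omega) = (3 - x) dx ∧ dy

For a 1-form omega = sum_i f_i dx_i, the exterior derivative is
  d(omega) = sum_{i < j} (∂f_j/∂x_i - ∂f_i/∂x_j) dx_i ∧ dx_j.
  coefficient of dx ∧ dy: ∂f_2/∂x - ∂f_1/∂y = ∂(3*x)/∂x - ∂(x*(3*x + y))/∂y = 3 - x
Assembling: d(omega) = (3 - x) dx ∧ dy.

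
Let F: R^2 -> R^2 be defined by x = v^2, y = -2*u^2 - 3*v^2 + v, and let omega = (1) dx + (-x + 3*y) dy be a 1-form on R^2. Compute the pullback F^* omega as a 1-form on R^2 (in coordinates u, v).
F^* omega = (4*u*(6*u^2 + 10*v^2 - 3*v)) du + (36*u^2*v - 6*u^2 + 60*v^3 - 28*v^2 + 5*v) dv

Using F^*(f dg) = (f ∘ F) d(g ∘ F), substitute each coordinate x_i by F_i(u, v) in f_i, and replace dx_i by d F_i = (∂F_i/∂u) du + (∂F_i/∂v) dv.
  For the x component: f_1(F) = 1; d F_1 = (0) du + (2*v) dv
  For the y component: f_2(F) = -6*u^2 - 10*v^2 + 3*v; d F_2 = (-4*u) du + (1 - 6*v) dv
Combining and collecting du, dv coefficients:
  coeff of du: 4*u*(6*u^2 + 10*v^2 - 3*v)
  coeff of dv: 36*u^2*v - 6*u^2 + 60*v^3 - 28*v^2 + 5*v
F^* omega = (4*u*(6*u^2 + 10*v^2 - 3*v)) du + (36*u^2*v - 6*u^2 + 60*v^3 - 28*v^2 + 5*v) dv.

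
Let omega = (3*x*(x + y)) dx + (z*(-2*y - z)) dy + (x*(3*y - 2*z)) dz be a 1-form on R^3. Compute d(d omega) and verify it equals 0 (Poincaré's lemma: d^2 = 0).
d(d omega) = 0

Step 1: d omega = sum_{i<j} (∂f_j/∂x_i - ∂f_i/∂x_j) dx_i ∧ dx_j:
  coeff of dx ∧ dy: -3*x
  coeff of dx ∧ dz: 3*y - 2*z
  coeff of dy ∧ dz: 3*x + 2*y + 2*z
Step 2: Apply d again to each 2-form coefficient. The only possible 3-form in R^3 is dx ∧ dy ∧ dz, with coefficient
  ∂(coeff of dy∧dz)/∂x - ∂(coeff of dx∧dz)/∂y + ∂(coeff of dx∧dy)/∂z
  = ∂/∂x (3*x + 2*y + 2*z) - ∂/∂y (3*y - 2*z) + ∂/∂z (-3*x).
Each of these terms simplifies to sums of mixed partials that cancel in pairs. The result is 0 (by equality of mixed partials for smooth functions — Schwarz / Clairaut).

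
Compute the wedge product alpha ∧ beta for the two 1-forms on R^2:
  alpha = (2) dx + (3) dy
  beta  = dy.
alpha ∧ beta = (2) dx ∧ dy

Distribute the wedge, using dx_i ∧ dx_j = -dx_j ∧ dx_i and dx_i ∧ dx_i = 0. For each pair (i, j) with i < j, the coefficient of dx_i ∧ dx_j in alpha ∧ beta is (alpha_i * beta_j - alpha_j * beta_i). Collecting: alpha ∧ beta = (2) dx ∧ dy.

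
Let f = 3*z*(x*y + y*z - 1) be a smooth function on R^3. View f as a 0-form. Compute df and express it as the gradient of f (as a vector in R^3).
df = (3*y*z) dx + (3*z*(x + z)) dy + (3*x*y + 6*y*z - 3) dz; grad f = (3*y*z, 3*z*(x + z), 3*x*y + 6*y*z - 3)

For a 0-form f, d f = (∂f/∂x) dx + (∂f/∂y) dy + (∂f/∂z) dz. The components of the vector representation are exactly the entries of grad f in Cartesian coordinates:
  ∂f/∂x = 3*y*z
  ∂f/∂y = 3*z*(x + z)
  ∂f/∂z = 3*x*y + 6*y*z - 3.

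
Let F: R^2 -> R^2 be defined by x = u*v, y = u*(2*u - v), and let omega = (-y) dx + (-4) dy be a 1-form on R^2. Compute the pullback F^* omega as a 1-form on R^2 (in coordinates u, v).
F^* omega = (-2*u^2*v + u*v^2 - 16*u + 4*v) du + (u*(-2*u^2 + u*v + 4)) dv

Using F^*(f dg) = (f ∘ F) d(g ∘ F), substitute each coordinate x_i by F_i(u, v) in f_i, and replace dx_i by d F_i = (∂F_i/∂u) du + (∂F_i/∂v) dv.
  For the x component: f_1(F) = u*(-2*u + v); d F_1 = (v) du + (u) dv
  For the y component: f_2(F) = -4; d F_2 = (4*u - v) du + (-u) dv
Combining and collecting du, dv coefficients:
  coeff of du: -2*u^2*v + u*v^2 - 16*u + 4*v
  coeff of dv: u*(-2*u^2 + u*v + 4)
F^* omega = (-2*u^2*v + u*v^2 - 16*u + 4*v) du + (u*(-2*u^2 + u*v + 4)) dv.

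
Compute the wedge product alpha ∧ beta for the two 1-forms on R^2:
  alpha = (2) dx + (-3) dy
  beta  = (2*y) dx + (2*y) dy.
alpha ∧ beta = (10*y) dx ∧ dy

Distribute the wedge, using dx_i ∧ dx_j = -dx_j ∧ dx_i and dx_i ∧ dx_i = 0. For each pair (i, j) with i < j, the coefficient of dx_i ∧ dx_j in alpha ∧ beta is (alpha_i * beta_j - alpha_j * beta_i). Collecting: alpha ∧ beta = (10*y) dx ∧ dy.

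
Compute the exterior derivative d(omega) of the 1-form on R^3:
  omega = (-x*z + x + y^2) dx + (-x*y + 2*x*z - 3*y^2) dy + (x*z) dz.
d(omega) = (-3*y + 2*z) dx ∧ dy + (x + z) dx ∧ dz + (-2*x) dy ∧ dz

For a 1-form omega = sum_i f_i dx_i, the exterior derivative is
  d(omega) = sum_{i < j} (∂f_j/∂x_i - ∂f_i/∂x_j) dx_i ∧ dx_j.
  coefficient of dx ∧ dy: ∂f_2/∂x - ∂f_1/∂y = ∂(-x*y + 2*x*z - 3*y^2)/∂x - ∂(-x*z + x + y^2)/∂y = -3*y + 2*z
  coefficient of dx ∧ dz: ∂f_3/∂x - ∂f_1/∂z = ∂(x*z)/∂x - ∂(-x*z + x + y^2)/∂z = x + z
  coefficient of dy ∧ dz: ∂f_3/∂y - ∂f_2/∂z = ∂(x*z)/∂y - ∂(-x*y + 2*x*z - 3*y^2)/∂z = -2*x
Assembling: d(omega) = (-3*y + 2*z) dx ∧ dy + (x + z) dx ∧ dz + (-2*x) dy ∧ dz.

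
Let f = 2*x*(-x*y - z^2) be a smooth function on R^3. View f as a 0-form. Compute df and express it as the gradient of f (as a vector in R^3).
df = (-4*x*y - 2*z^2) dx + (-2*x^2) dy + (-4*x*z) dz; grad f = (-4*x*y - 2*z^2, -2*x^2, -4*x*z)

For a 0-form f, d f = (∂f/∂x) dx + (∂f/∂y) dy + (∂f/∂z) dz. The components of the vector representation are exactly the entries of grad f in Cartesian coordinates:
  ∂f/∂x = -4*x*y - 2*z^2
  ∂f/∂y = -2*x^2
  ∂f/∂z = -4*x*z.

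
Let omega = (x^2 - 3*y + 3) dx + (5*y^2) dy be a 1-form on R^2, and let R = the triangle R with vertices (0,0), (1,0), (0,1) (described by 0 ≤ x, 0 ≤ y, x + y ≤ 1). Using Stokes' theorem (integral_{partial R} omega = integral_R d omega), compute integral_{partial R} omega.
integral_(partial R) omega = 3/2

Stokes: integral_partial_R omega = integral_R d omega with d omega = (∂Q/∂x - ∂P/∂y) dx ∧ dy.
  ∂Q/∂x = 0
  ∂P/∂y = -3
  integrand = ∂Q/∂x - ∂P/∂y = 3.
Integrating over R: integral_0^1 integral_0^{1-x} (3) dy dx = 3/2.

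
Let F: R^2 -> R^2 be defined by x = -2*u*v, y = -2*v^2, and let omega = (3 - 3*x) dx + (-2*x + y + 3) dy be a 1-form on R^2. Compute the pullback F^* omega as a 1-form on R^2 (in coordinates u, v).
F^* omega = (6*v*(-2*u*v - 1)) du + (-12*u^2*v - 16*u*v^2 - 6*u + 8*v^3 - 12*v) dv

Using F^*(f dg) = (f ∘ F) d(g ∘ F), substitute each coordinate x_i by F_i(u, v) in f_i, and replace dx_i by d F_i = (∂F_i/∂u) du + (∂F_i/∂v) dv.
  For the x component: f_1(F) = 6*u*v + 3; d F_1 = (-2*v) du + (-2*u) dv
  For the y component: f_2(F) = 4*u*v - 2*v^2 + 3; d F_2 = (0) du + (-4*v) dv
Combining and collecting du, dv coefficients:
  coeff of du: 6*v*(-2*u*v - 1)
  coeff of dv: -12*u^2*v - 16*u*v^2 - 6*u + 8*v^3 - 12*v
F^* omega = (6*v*(-2*u*v - 1)) du + (-12*u^2*v - 16*u*v^2 - 6*u + 8*v^3 - 12*v) dv.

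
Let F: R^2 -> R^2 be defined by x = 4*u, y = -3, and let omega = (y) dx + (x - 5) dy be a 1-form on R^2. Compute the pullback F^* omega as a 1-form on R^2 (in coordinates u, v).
F^* omega = (-12) du

Using F^*(f dg) = (f ∘ F) d(g ∘ F), substitute each coordinate x_i by F_i(u, v) in f_i, and replace dx_i by d F_i = (∂F_i/∂u) du + (∂F_i/∂v) dv.
  For the x component: f_1(F) = -3; d F_1 = (4) du + (0) dv
  For the y component: f_2(F) = 4*u - 5; d F_2 = (0) du + (0) dv
Combining and collecting du, dv coefficients:
  coeff of du: -12
  coeff of dv: 0
F^* omega = (-12) du.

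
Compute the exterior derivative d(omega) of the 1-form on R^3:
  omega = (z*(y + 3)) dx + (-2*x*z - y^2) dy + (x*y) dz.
d(omega) = (-3*z) dx ∧ dy + (-3) dx ∧ dz + (3*x) dy ∧ dz

For a 1-form omega = sum_i f_i dx_i, the exterior derivative is
  d(omega) = sum_{i < j} (∂f_j/∂x_i - ∂f_i/∂x_j) dx_i ∧ dx_j.
  coefficient of dx ∧ dy: ∂f_2/∂x - ∂f_1/∂y = ∂(-2*x*z - y^2)/∂x - ∂(z*(y + 3))/∂y = -3*z
  coefficient of dx ∧ dz: ∂f_3/∂x - ∂f_1/∂z = ∂(x*y)/∂x - ∂(z*(y + 3))/∂z = -3
  coefficient of dy ∧ dz: ∂f_3/∂y - ∂f_2/∂z = ∂(x*y)/∂y - ∂(-2*x*z - y^2)/∂z = 3*x
Assembling: d(omega) = (-3*z) dx ∧ dy + (-3) dx ∧ dz + (3*x) dy ∧ dz.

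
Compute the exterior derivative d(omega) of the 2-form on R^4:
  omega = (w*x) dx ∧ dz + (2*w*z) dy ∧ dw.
d(omega) = (x) dx ∧ dz ∧ dw + (-2*w) dy ∧ dz ∧ dw

For a 2-form omega = sum_{i<j} g_{ij} dx_i ∧ dx_j, the exterior derivative is
  d(omega) = sum_{i<j} d(g_{ij}) ∧ dx_i ∧ dx_j = sum_{i<j, k} (∂g_{ij}/∂x_k) dx_k ∧ dx_i ∧ dx_j.
Expand each term, using dx_k ∧ dx_i ∧ dx_j = sgn(permutation) dx_{(a)} ∧ dx_{(b)} ∧ dx_{(c)} with (a < b < c) sorted:
  d(w*x) includes (∂/∂w)(w*x) dw = (x) dw, which multiplied by dx ∧ dz gives (x) dx ∧ dz ∧ dw
  d(2*w*z) includes (∂/∂z)(2*w*z) dz = (2*w) dz, which multiplied by dy ∧ dw gives (-2*w) dy ∧ dz ∧ dw
Collecting like 3-forms: d(omega) = (x) dx ∧ dz ∧ dw + (-2*w) dy ∧ dz ∧ dw.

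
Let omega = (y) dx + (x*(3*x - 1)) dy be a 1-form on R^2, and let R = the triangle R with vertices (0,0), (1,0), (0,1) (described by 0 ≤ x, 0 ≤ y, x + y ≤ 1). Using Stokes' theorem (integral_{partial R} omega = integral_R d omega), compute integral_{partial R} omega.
integral_(partial R) omega = 0

Stokes: integral_partial_R omega = integral_R d omega with d omega = (∂Q/∂x - ∂P/∂y) dx ∧ dy.
  ∂Q/∂x = 6*x - 1
  ∂P/∂y = 1
  integrand = ∂Q/∂x - ∂P/∂y = 6*x - 2.
Integrating over R: integral_0^1 integral_0^{1-x} (6*x - 2) dy dx = 0.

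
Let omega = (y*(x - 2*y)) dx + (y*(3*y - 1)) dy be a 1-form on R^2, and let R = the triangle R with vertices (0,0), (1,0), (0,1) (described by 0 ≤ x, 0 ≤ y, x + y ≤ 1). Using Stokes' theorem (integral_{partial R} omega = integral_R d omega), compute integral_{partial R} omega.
integral_(partial R) omega = 1/2

Stokes: integral_partial_R omega = integral_R d omega with d omega = (∂Q/∂x - ∂P/∂y) dx ∧ dy.
  ∂Q/∂x = 0
  ∂P/∂y = x - 4*y
  integrand = ∂Q/∂x - ∂P/∂y = -x + 4*y.
Integrating over R: integral_0^1 integral_0^{1-x} (-x + 4*y) dy dx = 1/2.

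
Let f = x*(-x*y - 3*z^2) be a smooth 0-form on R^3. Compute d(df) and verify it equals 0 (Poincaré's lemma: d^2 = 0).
d(df) = 0

Step 1: df = sum_i (∂f/∂x_i) dx_i = (-2*x*y - 3*z^2) dx + (-x^2) dy + (-6*x*z) dz.
Step 2: Apply d again. Using the 1-form formula, the coefficient of dx ∧ dy in d(df) is ∂^2 f/∂x ∂y - ∂^2 f/∂y ∂x = (-2*x) - (-2*x) = 0 (equality of mixed partials for smooth f).
Similarly for dx ∧ dz and dy ∧ dz — all coefficients vanish. So d(df) = 0.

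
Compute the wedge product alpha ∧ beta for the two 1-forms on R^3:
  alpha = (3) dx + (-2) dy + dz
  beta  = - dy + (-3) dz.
alpha ∧ beta = (-3) dx ∧ dy + (-9) dx ∧ dz + (7) dy ∧ dz

Distribute the wedge, using dx_i ∧ dx_j = -dx_j ∧ dx_i and dx_i ∧ dx_i = 0. For each pair (i, j) with i < j, the coefficient of dx_i ∧ dx_j in alpha ∧ beta is (alpha_i * beta_j - alpha_j * beta_i). Collecting: alpha ∧ beta = (-3) dx ∧ dy + (-9) dx ∧ dz + (7) dy ∧ dz.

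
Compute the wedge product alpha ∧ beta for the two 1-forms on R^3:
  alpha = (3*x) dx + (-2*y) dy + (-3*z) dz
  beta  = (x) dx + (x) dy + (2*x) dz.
alpha ∧ beta = (x*(3*x + 2*y)) dx ∧ dy + (3*x*(2*x + z)) dx ∧ dz + (x*(-4*y + 3*z)) dy ∧ dz

Distribute the wedge, using dx_i ∧ dx_j = -dx_j ∧ dx_i and dx_i ∧ dx_i = 0. For each pair (i, j) with i < j, the coefficient of dx_i ∧ dx_j in alpha ∧ beta is (alpha_i * beta_j - alpha_j * beta_i). Collecting: alpha ∧ beta = (x*(3*x + 2*y)) dx ∧ dy + (3*x*(2*x + z)) dx ∧ dz + (x*(-4*y + 3*z)) dy ∧ dz.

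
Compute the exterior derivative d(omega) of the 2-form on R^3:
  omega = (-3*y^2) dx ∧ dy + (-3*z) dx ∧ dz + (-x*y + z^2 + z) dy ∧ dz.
d(omega) = (-y) dx ∧ dy ∧ dz

For a 2-form omega = sum_{i<j} g_{ij} dx_i ∧ dx_j, the exterior derivative is
  d(omega) = sum_{i<j} d(g_{ij}) ∧ dx_i ∧ dx_j = sum_{i<j, k} (∂g_{ij}/∂x_k) dx_k ∧ dx_i ∧ dx_j.
Expand each term, using dx_k ∧ dx_i ∧ dx_j = sgn(permutation) dx_{(a)} ∧ dx_{(b)} ∧ dx_{(c)} with (a < b < c) sorted:
  d(-x*y + z^2 + z) includes (∂/∂x)(-x*y + z^2 + z) dx = (-y) dx, which multiplied by dy ∧ dz gives (-y) dx ∧ dy ∧ dz
Collecting like 3-forms: d(omega) = (-y) dx ∧ dy ∧ dz.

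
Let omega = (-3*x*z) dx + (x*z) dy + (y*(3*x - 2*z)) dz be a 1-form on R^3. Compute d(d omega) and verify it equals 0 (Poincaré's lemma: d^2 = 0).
d(d omega) = 0

Step 1: d omega = sum_{i<j} (∂f_j/∂x_i - ∂f_i/∂x_j) dx_i ∧ dx_j:
  coeff of dx ∧ dy: z
  coeff of dx ∧ dz: 3*x + 3*y
  coeff of dy ∧ dz: 2*x - 2*z
Step 2: Apply d again to each 2-form coefficient. The only possible 3-form in R^3 is dx ∧ dy ∧ dz, with coefficient
  ∂(coeff of dy∧dz)/∂x - ∂(coeff of dx∧dz)/∂y + ∂(coeff of dx∧dy)/∂z
  = ∂/∂x (2*x - 2*z) - ∂/∂y (3*x + 3*y) + ∂/∂z (z).
Each of these terms simplifies to sums of mixed partials that cancel in pairs. The result is 0 (by equality of mixed partials for smooth functions — Schwarz / Clairaut).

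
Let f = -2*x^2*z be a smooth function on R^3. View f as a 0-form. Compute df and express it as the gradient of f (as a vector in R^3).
df = (-4*x*z) dx + (0) dy + (-2*x^2) dz; grad f = (-4*x*z, 0, -2*x^2)

For a 0-form f, d f = (∂f/∂x) dx + (∂f/∂y) dy + (∂f/∂z) dz. The components of the vector representation are exactly the entries of grad f in Cartesian coordinates:
  ∂f/∂x = -4*x*z
  ∂f/∂y = 0
  ∂f/∂z = -2*x^2.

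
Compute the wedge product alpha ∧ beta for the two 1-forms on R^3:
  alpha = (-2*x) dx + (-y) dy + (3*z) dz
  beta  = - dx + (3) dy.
alpha ∧ beta = (-6*x - y) dx ∧ dy + (3*z) dx ∧ dz + (-9*z) dy ∧ dz

Distribute the wedge, using dx_i ∧ dx_j = -dx_j ∧ dx_i and dx_i ∧ dx_i = 0. For each pair (i, j) with i < j, the coefficient of dx_i ∧ dx_j in alpha ∧ beta is (alpha_i * beta_j - alpha_j * beta_i). Collecting: alpha ∧ beta = (-6*x - y) dx ∧ dy + (3*z) dx ∧ dz + (-9*z) dy ∧ dz.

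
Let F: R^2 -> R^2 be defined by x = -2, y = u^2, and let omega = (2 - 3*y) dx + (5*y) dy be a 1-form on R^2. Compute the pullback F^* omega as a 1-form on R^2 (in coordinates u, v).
F^* omega = (10*u^3) du

Using F^*(f dg) = (f ∘ F) d(g ∘ F), substitute each coordinate x_i by F_i(u, v) in f_i, and replace dx_i by d F_i = (∂F_i/∂u) du + (∂F_i/∂v) dv.
  For the x component: f_1(F) = 2 - 3*u^2; d F_1 = (0) du + (0) dv
  For the y component: f_2(F) = 5*u^2; d F_2 = (2*u) du + (0) dv
Combining and collecting du, dv coefficients:
  coeff of du: 10*u^3
  coeff of dv: 0
F^* omega = (10*u^3) du.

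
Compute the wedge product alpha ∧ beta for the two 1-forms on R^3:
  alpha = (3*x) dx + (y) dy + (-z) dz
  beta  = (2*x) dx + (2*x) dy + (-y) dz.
alpha ∧ beta = (2*x*(3*x - y)) dx ∧ dy + (x*(-3*y + 2*z)) dx ∧ dz + (2*x*z - y^2) dy ∧ dz

Distribute the wedge, using dx_i ∧ dx_j = -dx_j ∧ dx_i and dx_i ∧ dx_i = 0. For each pair (i, j) with i < j, the coefficient of dx_i ∧ dx_j in alpha ∧ beta is (alpha_i * beta_j - alpha_j * beta_i). Collecting: alpha ∧ beta = (2*x*(3*x - y)) dx ∧ dy + (x*(-3*y + 2*z)) dx ∧ dz + (2*x*z - y^2) dy ∧ dz.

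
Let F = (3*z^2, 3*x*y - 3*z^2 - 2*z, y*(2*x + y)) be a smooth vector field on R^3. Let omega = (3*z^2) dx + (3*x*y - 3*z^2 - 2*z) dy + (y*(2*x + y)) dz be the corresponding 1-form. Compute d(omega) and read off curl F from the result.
d(omega) = (2*x + 2*y + 6*z + 2) dy ∧ dz + (-2*y + 6*z) dz ∧ dx + (3*y) dx ∧ dy; curl F = (2*x + 2*y + 6*z + 2, -2*y + 6*z, 3*y)

d omega = sum_{i<j} (∂f_j/∂x_i - ∂f_i/∂x_j) dx_i ∧ dx_j. Under the identification (dy ∧ dz, dz ∧ dx, dx ∧ dy) ↔ (e_x, e_y, e_z), the coefficients are exactly the components of curl F. Compute:
  ∂R/∂y - ∂Q/∂z = (2*x + 2*y) - (-6*z - 2) = 2*x + 2*y + 6*z + 2
  ∂P/∂z - ∂R/∂x = (6*z) - (2*y) = -2*y + 6*z
  ∂Q/∂x - ∂P/∂y = (3*y) - (0) = 3*y.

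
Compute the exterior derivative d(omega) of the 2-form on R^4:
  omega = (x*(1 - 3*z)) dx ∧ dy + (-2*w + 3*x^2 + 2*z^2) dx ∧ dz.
d(omega) = (-3*x) dx ∧ dy ∧ dz + (-2) dx ∧ dz ∧ dw

For a 2-form omega = sum_{i<j} g_{ij} dx_i ∧ dx_j, the exterior derivative is
  d(omega) = sum_{i<j} d(g_{ij}) ∧ dx_i ∧ dx_j = sum_{i<j, k} (∂g_{ij}/∂x_k) dx_k ∧ dx_i ∧ dx_j.
Expand each term, using dx_k ∧ dx_i ∧ dx_j = sgn(permutation) dx_{(a)} ∧ dx_{(b)} ∧ dx_{(c)} with (a < b < c) sorted:
  d(x*(1 - 3*z)) includes (∂/∂z)(x*(1 - 3*z)) dz = (-3*x) dz, which multiplied by dx ∧ dy gives (-3*x) dx ∧ dy ∧ dz
  d(-2*w + 3*x^2 + 2*z^2) includes (∂/∂w)(-2*w + 3*x^2 + 2*z^2) dw = (-2) dw, which multiplied by dx ∧ dz gives (-2) dx ∧ dz ∧ dw
Collecting like 3-forms: d(omega) = (-3*x) dx ∧ dy ∧ dz + (-2) dx ∧ dz ∧ dw.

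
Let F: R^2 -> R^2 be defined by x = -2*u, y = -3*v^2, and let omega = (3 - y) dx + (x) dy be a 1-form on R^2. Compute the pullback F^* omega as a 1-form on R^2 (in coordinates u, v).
F^* omega = (-6*v^2 - 6) du + (12*u*v) dv

Using F^*(f dg) = (f ∘ F) d(g ∘ F), substitute each coordinate x_i by F_i(u, v) in f_i, and replace dx_i by d F_i = (∂F_i/∂u) du + (∂F_i/∂v) dv.
  For the x component: f_1(F) = 3*v^2 + 3; d F_1 = (-2) du + (0) dv
  For the y component: f_2(F) = -2*u; d F_2 = (0) du + (-6*v) dv
Combining and collecting du, dv coefficients:
  coeff of du: -6*v^2 - 6
  coeff of dv: 12*u*v
F^* omega = (-6*v^2 - 6) du + (12*u*v) dv.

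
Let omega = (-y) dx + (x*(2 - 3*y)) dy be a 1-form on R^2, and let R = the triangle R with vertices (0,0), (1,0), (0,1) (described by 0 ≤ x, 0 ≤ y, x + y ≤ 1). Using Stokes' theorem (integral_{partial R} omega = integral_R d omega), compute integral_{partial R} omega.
integral_(partial R) omega = 1

Stokes: integral_partial_R omega = integral_R d omega with d omega = (∂Q/∂x - ∂P/∂y) dx ∧ dy.
  ∂Q/∂x = 2 - 3*y
  ∂P/∂y = -1
  integrand = ∂Q/∂x - ∂P/∂y = 3 - 3*y.
Integrating over R: integral_0^1 integral_0^{1-x} (3 - 3*y) dy dx = 1.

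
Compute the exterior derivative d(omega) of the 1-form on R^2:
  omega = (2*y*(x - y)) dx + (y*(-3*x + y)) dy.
d(omega) = (-2*x + y) dx ∧ dy

For a 1-form omega = sum_i f_i dx_i, the exterior derivative is
  d(omega) = sum_{i < j} (∂f_j/∂x_i - ∂f_i/∂x_j) dx_i ∧ dx_j.
  coefficient of dx ∧ dy: ∂f_2/∂x - ∂f_1/∂y = ∂(y*(-3*x + y))/∂x - ∂(2*y*(x - y))/∂y = -2*x + y
Assembling: d(omega) = (-2*x + y) dx ∧ dy.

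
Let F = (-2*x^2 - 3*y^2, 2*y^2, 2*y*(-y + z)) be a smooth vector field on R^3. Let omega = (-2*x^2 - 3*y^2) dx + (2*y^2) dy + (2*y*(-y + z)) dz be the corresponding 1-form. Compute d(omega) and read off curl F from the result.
d(omega) = (-4*y + 2*z) dy ∧ dz + (0) dz ∧ dx + (6*y) dx ∧ dy; curl F = (-4*y + 2*z, 0, 6*y)

d omega = sum_{i<j} (∂f_j/∂x_i - ∂f_i/∂x_j) dx_i ∧ dx_j. Under the identification (dy ∧ dz, dz ∧ dx, dx ∧ dy) ↔ (e_x, e_y, e_z), the coefficients are exactly the components of curl F. Compute:
  ∂R/∂y - ∂Q/∂z = (-4*y + 2*z) - (0) = -4*y + 2*z
  ∂P/∂z - ∂R/∂x = (0) - (0) = 0
  ∂Q/∂x - ∂P/∂y = (0) - (-6*y) = 6*y.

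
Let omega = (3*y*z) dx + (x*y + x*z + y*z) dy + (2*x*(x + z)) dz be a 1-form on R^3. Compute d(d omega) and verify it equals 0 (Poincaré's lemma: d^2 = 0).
d(d omega) = 0

Step 1: d omega = sum_{i<j} (∂f_j/∂x_i - ∂f_i/∂x_j) dx_i ∧ dx_j:
  coeff of dx ∧ dy: y - 2*z
  coeff of dx ∧ dz: 4*x - 3*y + 2*z
  coeff of dy ∧ dz: -x - y
Step 2: Apply d again to each 2-form coefficient. The only possible 3-form in R^3 is dx ∧ dy ∧ dz, with coefficient
  ∂(coeff of dy∧dz)/∂x - ∂(coeff of dx∧dz)/∂y + ∂(coeff of dx∧dy)/∂z
  = ∂/∂x (-x - y) - ∂/∂y (4*x - 3*y + 2*z) + ∂/∂z (y - 2*z).
Each of these terms simplifies to sums of mixed partials that cancel in pairs. The result is 0 (by equality of mixed partials for smooth functions — Schwarz / Clairaut).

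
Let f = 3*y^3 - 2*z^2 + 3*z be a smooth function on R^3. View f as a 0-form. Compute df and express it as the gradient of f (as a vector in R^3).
df = (0) dx + (9*y^2) dy + (3 - 4*z) dz; grad f = (0, 9*y^2, 3 - 4*z)

For a 0-form f, d f = (∂f/∂x) dx + (∂f/∂y) dy + (∂f/∂z) dz. The components of the vector representation are exactly the entries of grad f in Cartesian coordinates:
  ∂f/∂x = 0
  ∂f/∂y = 9*y^2
  ∂f/∂z = 3 - 4*z.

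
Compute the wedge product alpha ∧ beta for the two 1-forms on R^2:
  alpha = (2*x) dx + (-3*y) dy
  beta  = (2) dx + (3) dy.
alpha ∧ beta = (6*x + 6*y) dx ∧ dy

Distribute the wedge, using dx_i ∧ dx_j = -dx_j ∧ dx_i and dx_i ∧ dx_i = 0. For each pair (i, j) with i < j, the coefficient of dx_i ∧ dx_j in alpha ∧ beta is (alpha_i * beta_j - alpha_j * beta_i). Collecting: alpha ∧ beta = (6*x + 6*y) dx ∧ dy.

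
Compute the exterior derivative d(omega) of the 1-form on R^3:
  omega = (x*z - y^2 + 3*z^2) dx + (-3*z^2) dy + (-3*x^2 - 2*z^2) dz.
d(omega) = (2*y) dx ∧ dy + (-7*x - 6*z) dx ∧ dz + (6*z) dy ∧ dz

For a 1-form omega = sum_i f_i dx_i, the exterior derivative is
  d(omega) = sum_{i < j} (∂f_j/∂x_i - ∂f_i/∂x_j) dx_i ∧ dx_j.
  coefficient of dx ∧ dy: ∂f_2/∂x - ∂f_1/∂y = ∂(-3*z^2)/∂x - ∂(x*z - y^2 + 3*z^2)/∂y = 2*y
  coefficient of dx ∧ dz: ∂f_3/∂x - ∂f_1/∂z = ∂(-3*x^2 - 2*z^2)/∂x - ∂(x*z - y^2 + 3*z^2)/∂z = -7*x - 6*z
  coefficient of dy ∧ dz: ∂f_3/∂y - ∂f_2/∂z = ∂(-3*x^2 - 2*z^2)/∂y - ∂(-3*z^2)/∂z = 6*z
Assembling: d(omega) = (2*y) dx ∧ dy + (-7*x - 6*z) dx ∧ dz + (6*z) dy ∧ dz.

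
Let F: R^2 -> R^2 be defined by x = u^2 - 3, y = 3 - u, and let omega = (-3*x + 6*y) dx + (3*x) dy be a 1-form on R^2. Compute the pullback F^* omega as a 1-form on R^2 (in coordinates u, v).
F^* omega = (-6*u^3 - 15*u^2 + 54*u + 9) du

Using F^*(f dg) = (f ∘ F) d(g ∘ F), substitute each coordinate x_i by F_i(u, v) in f_i, and replace dx_i by d F_i = (∂F_i/∂u) du + (∂F_i/∂v) dv.
  For the x component: f_1(F) = -3*u^2 - 6*u + 27; d F_1 = (2*u) du + (0) dv
  For the y component: f_2(F) = 3*u^2 - 9; d F_2 = (-1) du + (0) dv
Combining and collecting du, dv coefficients:
  coeff of du: -6*u^3 - 15*u^2 + 54*u + 9
  coeff of dv: 0
F^* omega = (-6*u^3 - 15*u^2 + 54*u + 9) du.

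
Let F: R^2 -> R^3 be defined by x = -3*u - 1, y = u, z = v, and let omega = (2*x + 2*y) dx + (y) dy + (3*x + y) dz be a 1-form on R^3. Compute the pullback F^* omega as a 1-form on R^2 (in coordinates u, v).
F^* omega = (13*u + 6) du + (-8*u - 3) dv

Using F^*(f dg) = (f ∘ F) d(g ∘ F), substitute each coordinate x_i by F_i(u, v) in f_i, and replace dx_i by d F_i = (∂F_i/∂u) du + (∂F_i/∂v) dv.
  For the x component: f_1(F) = -4*u - 2; d F_1 = (-3) du + (0) dv
  For the y component: f_2(F) = u; d F_2 = (1) du + (0) dv
  For the z component: f_3(F) = -8*u - 3; d F_3 = (0) du + (1) dv
Combining and collecting du, dv coefficients:
  coeff of du: 13*u + 6
  coeff of dv: -8*u - 3
F^* omega = (13*u + 6) du + (-8*u - 3) dv.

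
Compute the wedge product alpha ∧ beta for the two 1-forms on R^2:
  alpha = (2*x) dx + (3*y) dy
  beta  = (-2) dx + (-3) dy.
alpha ∧ beta = (-6*x + 6*y) dx ∧ dy

Distribute the wedge, using dx_i ∧ dx_j = -dx_j ∧ dx_i and dx_i ∧ dx_i = 0. For each pair (i, j) with i < j, the coefficient of dx_i ∧ dx_j in alpha ∧ beta is (alpha_i * beta_j - alpha_j * beta_i). Collecting: alpha ∧ beta = (-6*x + 6*y) dx ∧ dy.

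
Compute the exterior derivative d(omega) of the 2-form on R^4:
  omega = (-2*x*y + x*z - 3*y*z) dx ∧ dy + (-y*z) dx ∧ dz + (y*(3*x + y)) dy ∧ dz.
d(omega) = (x + z) dx ∧ dy ∧ dz

For a 2-form omega = sum_{i<j} g_{ij} dx_i ∧ dx_j, the exterior derivative is
  d(omega) = sum_{i<j} d(g_{ij}) ∧ dx_i ∧ dx_j = sum_{i<j, k} (∂g_{ij}/∂x_k) dx_k ∧ dx_i ∧ dx_j.
Expand each term, using dx_k ∧ dx_i ∧ dx_j = sgn(permutation) dx_{(a)} ∧ dx_{(b)} ∧ dx_{(c)} with (a < b < c) sorted:
  d(-2*x*y + x*z - 3*y*z) includes (∂/∂z)(-2*x*y + x*z - 3*y*z) dz = (x - 3*y) dz, which multiplied by dx ∧ dy gives (x - 3*y) dx ∧ dy ∧ dz
  d(-y*z) includes (∂/∂y)(-y*z) dy = (-z) dy, which multiplied by dx ∧ dz gives (z) dx ∧ dy ∧ dz
  d(y*(3*x + y)) includes (∂/∂x)(y*(3*x + y)) dx = (3*y) dx, which multiplied by dy ∧ dz gives (3*y) dx ∧ dy ∧ dz
Collecting like 3-forms: d(omega) = (x + z) dx ∧ dy ∧ dz.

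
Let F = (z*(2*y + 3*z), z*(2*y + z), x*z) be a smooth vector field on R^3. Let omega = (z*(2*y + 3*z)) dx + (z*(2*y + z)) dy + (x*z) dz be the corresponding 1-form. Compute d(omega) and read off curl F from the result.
d(omega) = (-2*y - 2*z) dy ∧ dz + (2*y + 5*z) dz ∧ dx + (-2*z) dx ∧ dy; curl F = (-2*y - 2*z, 2*y + 5*z, -2*z)

d omega = sum_{i<j} (∂f_j/∂x_i - ∂f_i/∂x_j) dx_i ∧ dx_j. Under the identification (dy ∧ dz, dz ∧ dx, dx ∧ dy) ↔ (e_x, e_y, e_z), the coefficients are exactly the components of curl F. Compute:
  ∂R/∂y - ∂Q/∂z = (0) - (2*y + 2*z) = -2*y - 2*z
  ∂P/∂z - ∂R/∂x = (2*y + 6*z) - (z) = 2*y + 5*z
  ∂Q/∂x - ∂P/∂y = (0) - (2*z) = -2*z.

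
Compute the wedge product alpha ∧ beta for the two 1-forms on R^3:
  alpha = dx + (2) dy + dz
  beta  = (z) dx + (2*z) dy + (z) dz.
alpha ∧ beta = 0

Distribute the wedge, using dx_i ∧ dx_j = -dx_j ∧ dx_i and dx_i ∧ dx_i = 0. For each pair (i, j) with i < j, the coefficient of dx_i ∧ dx_j in alpha ∧ beta is (alpha_i * beta_j - alpha_j * beta_i). Collecting: alpha ∧ beta = 0.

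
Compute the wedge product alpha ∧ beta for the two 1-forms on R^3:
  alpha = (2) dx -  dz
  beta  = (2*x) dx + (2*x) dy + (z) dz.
alpha ∧ beta = (4*x) dx ∧ dy + (2*x + 2*z) dx ∧ dz + (2*x) dy ∧ dz

Distribute the wedge, using dx_i ∧ dx_j = -dx_j ∧ dx_i and dx_i ∧ dx_i = 0. For each pair (i, j) with i < j, the coefficient of dx_i ∧ dx_j in alpha ∧ beta is (alpha_i * beta_j - alpha_j * beta_i). Collecting: alpha ∧ beta = (4*x) dx ∧ dy + (2*x + 2*z) dx ∧ dz + (2*x) dy ∧ dz.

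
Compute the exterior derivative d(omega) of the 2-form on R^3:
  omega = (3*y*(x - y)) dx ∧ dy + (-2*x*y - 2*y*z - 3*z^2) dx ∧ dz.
d(omega) = (2*x + 2*z) dx ∧ dy ∧ dz

For a 2-form omega = sum_{i<j} g_{ij} dx_i ∧ dx_j, the exterior derivative is
  d(omega) = sum_{i<j} d(g_{ij}) ∧ dx_i ∧ dx_j = sum_{i<j, k} (∂g_{ij}/∂x_k) dx_k ∧ dx_i ∧ dx_j.
Expand each term, using dx_k ∧ dx_i ∧ dx_j = sgn(permutation) dx_{(a)} ∧ dx_{(b)} ∧ dx_{(c)} with (a < b < c) sorted:
  d(-2*x*y - 2*y*z - 3*z^2) includes (∂/∂y)(-2*x*y - 2*y*z - 3*z^2) dy = (-2*x - 2*z) dy, which multiplied by dx ∧ dz gives (2*x + 2*z) dx ∧ dy ∧ dz
Collecting like 3-forms: d(omega) = (2*x + 2*z) dx ∧ dy ∧ dz.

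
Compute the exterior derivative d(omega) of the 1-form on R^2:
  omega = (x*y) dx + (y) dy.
d(omega) = (-x) dx ∧ dy

For a 1-form omega = sum_i f_i dx_i, the exterior derivative is
  d(omega) = sum_{i < j} (∂f_j/∂x_i - ∂f_i/∂x_j) dx_i ∧ dx_j.
  coefficient of dx ∧ dy: ∂f_2/∂x - ∂f_1/∂y = ∂(y)/∂x - ∂(x*y)/∂y = -x
Assembling: d(omega) = (-x) dx ∧ dy.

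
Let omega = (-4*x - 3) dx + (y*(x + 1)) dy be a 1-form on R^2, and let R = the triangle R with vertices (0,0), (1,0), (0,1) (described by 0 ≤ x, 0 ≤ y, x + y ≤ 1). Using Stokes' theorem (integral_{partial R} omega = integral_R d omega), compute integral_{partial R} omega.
integral_(partial R) omega = 1/6

Stokes: integral_partial_R omega = integral_R d omega with d omega = (∂Q/∂x - ∂P/∂y) dx ∧ dy.
  ∂Q/∂x = y
  ∂P/∂y = 0
  integrand = ∂Q/∂x - ∂P/∂y = y.
Integrating over R: integral_0^1 integral_0^{1-x} (y) dy dx = 1/6.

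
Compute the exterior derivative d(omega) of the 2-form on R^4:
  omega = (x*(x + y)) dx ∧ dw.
d(omega) = (-x) dx ∧ dy ∧ dw

For a 2-form omega = sum_{i<j} g_{ij} dx_i ∧ dx_j, the exterior derivative is
  d(omega) = sum_{i<j} d(g_{ij}) ∧ dx_i ∧ dx_j = sum_{i<j, k} (∂g_{ij}/∂x_k) dx_k ∧ dx_i ∧ dx_j.
Expand each term, using dx_k ∧ dx_i ∧ dx_j = sgn(permutation) dx_{(a)} ∧ dx_{(b)} ∧ dx_{(c)} with (a < b < c) sorted:
  d(x*(x + y)) includes (∂/∂y)(x*(x + y)) dy = (x) dy, which multiplied by dx ∧ dw gives (-x) dx ∧ dy ∧ dw
Collecting like 3-forms: d(omega) = (-x) dx ∧ dy ∧ dw.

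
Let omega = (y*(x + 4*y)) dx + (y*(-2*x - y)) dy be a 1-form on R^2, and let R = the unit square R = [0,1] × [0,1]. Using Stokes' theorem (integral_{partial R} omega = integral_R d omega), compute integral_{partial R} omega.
integral_(partial R) omega = -11/2

Stokes: integral_partial_R omega = integral_R d omega with d omega = (∂Q/∂x - ∂P/∂y) dx ∧ dy.
  ∂Q/∂x = -2*y
  ∂P/∂y = x + 8*y
  integrand = ∂Q/∂x - ∂P/∂y = -x - 10*y.
Integrating over R: integral_0^1 integral_0^1 (-x - 10*y) dx dy = -11/2.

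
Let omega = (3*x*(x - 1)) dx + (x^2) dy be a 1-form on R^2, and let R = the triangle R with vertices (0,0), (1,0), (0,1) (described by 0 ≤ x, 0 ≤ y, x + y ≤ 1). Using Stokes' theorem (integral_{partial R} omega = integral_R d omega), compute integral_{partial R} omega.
integral_(partial R) omega = 1/3

Stokes: integral_partial_R omega = integral_R d omega with d omega = (∂Q/∂x - ∂P/∂y) dx ∧ dy.
  ∂Q/∂x = 2*x
  ∂P/∂y = 0
  integrand = ∂Q/∂x - ∂P/∂y = 2*x.
Integrating over R: integral_0^1 integral_0^{1-x} (2*x) dy dx = 1/3.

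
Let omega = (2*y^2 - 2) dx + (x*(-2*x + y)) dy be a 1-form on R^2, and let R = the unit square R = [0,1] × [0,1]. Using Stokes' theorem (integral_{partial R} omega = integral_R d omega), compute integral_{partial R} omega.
integral_(partial R) omega = -7/2

Stokes: integral_partial_R omega = integral_R d omega with d omega = (∂Q/∂x - ∂P/∂y) dx ∧ dy.
  ∂Q/∂x = -4*x + y
  ∂P/∂y = 4*y
  integrand = ∂Q/∂x - ∂P/∂y = -4*x - 3*y.
Integrating over R: integral_0^1 integral_0^1 (-4*x - 3*y) dx dy = -7/2.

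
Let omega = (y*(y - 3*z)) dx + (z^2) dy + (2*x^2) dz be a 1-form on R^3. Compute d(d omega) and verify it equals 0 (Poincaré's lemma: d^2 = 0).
d(d omega) = 0

Step 1: d omega = sum_{i<j} (∂f_j/∂x_i - ∂f_i/∂x_j) dx_i ∧ dx_j:
  coeff of dx ∧ dy: -2*y + 3*z
  coeff of dx ∧ dz: 4*x + 3*y
  coeff of dy ∧ dz: -2*z
Step 2: Apply d again to each 2-form coefficient. The only possible 3-form in R^3 is dx ∧ dy ∧ dz, with coefficient
  ∂(coeff of dy∧dz)/∂x - ∂(coeff of dx∧dz)/∂y + ∂(coeff of dx∧dy)/∂z
  = ∂/∂x (-2*z) - ∂/∂y (4*x + 3*y) + ∂/∂z (-2*y + 3*z).
Each of these terms simplifies to sums of mixed partials that cancel in pairs. The result is 0 (by equality of mixed partials for smooth functions — Schwarz / Clairaut).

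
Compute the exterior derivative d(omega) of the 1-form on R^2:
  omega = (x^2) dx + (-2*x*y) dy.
d(omega) = (-2*y) dx ∧ dy

For a 1-form omega = sum_i f_i dx_i, the exterior derivative is
  d(omega) = sum_{i < j} (∂f_j/∂x_i - ∂f_i/∂x_j) dx_i ∧ dx_j.
  coefficient of dx ∧ dy: ∂f_2/∂x - ∂f_1/∂y = ∂(-2*x*y)/∂x - ∂(x^2)/∂y = -2*y
Assembling: d(omega) = (-2*y) dx ∧ dy.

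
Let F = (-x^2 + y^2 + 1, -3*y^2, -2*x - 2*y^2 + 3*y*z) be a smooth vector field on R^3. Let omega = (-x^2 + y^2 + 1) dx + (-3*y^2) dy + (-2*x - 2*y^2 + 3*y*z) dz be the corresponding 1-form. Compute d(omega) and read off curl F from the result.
d(omega) = (-4*y + 3*z) dy ∧ dz + (2) dz ∧ dx + (-2*y) dx ∧ dy; curl F = (-4*y + 3*z, 2, -2*y)

d omega = sum_{i<j} (∂f_j/∂x_i - ∂f_i/∂x_j) dx_i ∧ dx_j. Under the identification (dy ∧ dz, dz ∧ dx, dx ∧ dy) ↔ (e_x, e_y, e_z), the coefficients are exactly the components of curl F. Compute:
  ∂R/∂y - ∂Q/∂z = (-4*y + 3*z) - (0) = -4*y + 3*z
  ∂P/∂z - ∂R/∂x = (0) - (-2) = 2
  ∂Q/∂x - ∂P/∂y = (0) - (2*y) = -2*y.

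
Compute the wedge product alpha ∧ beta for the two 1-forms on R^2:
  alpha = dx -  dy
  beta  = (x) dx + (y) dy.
alpha ∧ beta = (x + y) dx ∧ dy

Distribute the wedge, using dx_i ∧ dx_j = -dx_j ∧ dx_i and dx_i ∧ dx_i = 0. For each pair (i, j) with i < j, the coefficient of dx_i ∧ dx_j in alpha ∧ beta is (alpha_i * beta_j - alpha_j * beta_i). Collecting: alpha ∧ beta = (x + y) dx ∧ dy.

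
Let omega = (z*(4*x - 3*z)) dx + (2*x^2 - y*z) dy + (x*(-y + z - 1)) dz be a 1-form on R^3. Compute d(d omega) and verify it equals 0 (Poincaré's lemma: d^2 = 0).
d(d omega) = 0

Step 1: d omega = sum_{i<j} (∂f_j/∂x_i - ∂f_i/∂x_j) dx_i ∧ dx_j:
  coeff of dx ∧ dy: 4*x
  coeff of dx ∧ dz: -4*x - y + 7*z - 1
  coeff of dy ∧ dz: -x + y
Step 2: Apply d again to each 2-form coefficient. The only possible 3-form in R^3 is dx ∧ dy ∧ dz, with coefficient
  ∂(coeff of dy∧dz)/∂x - ∂(coeff of dx∧dz)/∂y + ∂(coeff of dx∧dy)/∂z
  = ∂/∂x (-x + y) - ∂/∂y (-4*x - y + 7*z - 1) + ∂/∂z (4*x).
Each of these terms simplifies to sums of mixed partials that cancel in pairs. The result is 0 (by equality of mixed partials for smooth functions — Schwarz / Clairaut).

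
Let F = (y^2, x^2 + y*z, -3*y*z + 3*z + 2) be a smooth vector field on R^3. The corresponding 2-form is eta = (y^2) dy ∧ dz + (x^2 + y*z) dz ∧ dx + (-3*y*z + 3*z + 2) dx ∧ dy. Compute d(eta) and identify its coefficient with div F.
d(eta) = (-3*y + z + 3) dx ∧ dy ∧ dz; div F = -3*y + z + 3

For a 2-form in R^3 of the form above, applying d gives a 3-form with coefficient ∂P/∂x + ∂Q/∂y + ∂R/∂z:
  ∂P/∂x = 0
  ∂Q/∂y = z
  ∂R/∂z = 3 - 3*y
Sum = -3*y + z + 3, which is exactly div F.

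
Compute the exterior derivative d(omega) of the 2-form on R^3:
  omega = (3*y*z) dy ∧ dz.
d(omega) = 0

For a 2-form omega = sum_{i<j} g_{ij} dx_i ∧ dx_j, the exterior derivative is
  d(omega) = sum_{i<j} d(g_{ij}) ∧ dx_i ∧ dx_j = sum_{i<j, k} (∂g_{ij}/∂x_k) dx_k ∧ dx_i ∧ dx_j.
Expand each term, using dx_k ∧ dx_i ∧ dx_j = sgn(permutation) dx_{(a)} ∧ dx_{(b)} ∧ dx_{(c)} with (a < b < c) sorted:

Collecting like 3-forms: d(omega) = 0.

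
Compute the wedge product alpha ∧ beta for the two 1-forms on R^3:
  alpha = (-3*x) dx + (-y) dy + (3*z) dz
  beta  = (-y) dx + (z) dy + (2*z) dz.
alpha ∧ beta = (-3*x*z - y^2) dx ∧ dy + (3*z*(-2*x + y)) dx ∧ dz + (-z*(2*y + 3*z)) dy ∧ dz

Distribute the wedge, using dx_i ∧ dx_j = -dx_j ∧ dx_i and dx_i ∧ dx_i = 0. For each pair (i, j) with i < j, the coefficient of dx_i ∧ dx_j in alpha ∧ beta is (alpha_i * beta_j - alpha_j * beta_i). Collecting: alpha ∧ beta = (-3*x*z - y^2) dx ∧ dy + (3*z*(-2*x + y)) dx ∧ dz + (-z*(2*y + 3*z)) dy ∧ dz.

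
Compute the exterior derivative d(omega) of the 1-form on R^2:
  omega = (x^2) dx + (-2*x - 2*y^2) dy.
d(omega) = (-2) dx ∧ dy

For a 1-form omega = sum_i f_i dx_i, the exterior derivative is
  d(omega) = sum_{i < j} (∂f_j/∂x_i - ∂f_i/∂x_j) dx_i ∧ dx_j.
  coefficient of dx ∧ dy: ∂f_2/∂x - ∂f_1/∂y = ∂(-2*x - 2*y^2)/∂x - ∂(x^2)/∂y = -2
Assembling: d(omega) = (-2) dx ∧ dy.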